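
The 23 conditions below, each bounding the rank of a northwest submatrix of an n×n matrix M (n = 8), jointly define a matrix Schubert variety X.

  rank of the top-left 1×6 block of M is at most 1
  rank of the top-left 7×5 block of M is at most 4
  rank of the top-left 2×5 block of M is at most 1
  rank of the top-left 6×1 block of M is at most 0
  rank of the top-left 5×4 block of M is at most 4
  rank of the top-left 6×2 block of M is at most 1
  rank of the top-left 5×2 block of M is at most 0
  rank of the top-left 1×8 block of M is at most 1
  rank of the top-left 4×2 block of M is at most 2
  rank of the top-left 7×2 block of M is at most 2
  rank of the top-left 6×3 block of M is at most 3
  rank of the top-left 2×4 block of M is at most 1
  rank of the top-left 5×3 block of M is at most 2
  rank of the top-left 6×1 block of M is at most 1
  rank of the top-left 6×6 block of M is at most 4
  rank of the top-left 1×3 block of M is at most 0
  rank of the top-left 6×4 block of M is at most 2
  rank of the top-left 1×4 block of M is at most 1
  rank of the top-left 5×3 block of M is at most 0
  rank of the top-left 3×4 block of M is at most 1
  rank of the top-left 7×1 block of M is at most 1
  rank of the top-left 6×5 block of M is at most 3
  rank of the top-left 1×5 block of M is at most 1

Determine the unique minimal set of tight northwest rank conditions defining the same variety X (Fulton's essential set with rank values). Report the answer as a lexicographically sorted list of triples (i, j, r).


Computing R[i][j] = min implied NW-rank bound (n=8, 23 conditions):

  R[1]: 0  0  0  1  1  1  1  1
  R[2]: 0  0  0  1  1  2  2  2
  R[3]: 0  0  0  1  2  3  3  3
  R[4]: 0  0  0  1  2  3  4  4
  R[5]: 0  0  0  1  2  3  4  5
  R[6]: 0  1  1  2  3  4  5  6
  R[7]: 1  2  2  3  4  5  6  7
  R[8]: 1  2  3  4  5  6  7  8

reading off 1-entries of Δ²R: w = (4, 6, 5, 7, 8, 2, 1, 3).

ℓ(w)=17; the 3 essential cells (i,j,r):

[(2, 5, 1), (5, 3, 0), (6, 1, 0)]


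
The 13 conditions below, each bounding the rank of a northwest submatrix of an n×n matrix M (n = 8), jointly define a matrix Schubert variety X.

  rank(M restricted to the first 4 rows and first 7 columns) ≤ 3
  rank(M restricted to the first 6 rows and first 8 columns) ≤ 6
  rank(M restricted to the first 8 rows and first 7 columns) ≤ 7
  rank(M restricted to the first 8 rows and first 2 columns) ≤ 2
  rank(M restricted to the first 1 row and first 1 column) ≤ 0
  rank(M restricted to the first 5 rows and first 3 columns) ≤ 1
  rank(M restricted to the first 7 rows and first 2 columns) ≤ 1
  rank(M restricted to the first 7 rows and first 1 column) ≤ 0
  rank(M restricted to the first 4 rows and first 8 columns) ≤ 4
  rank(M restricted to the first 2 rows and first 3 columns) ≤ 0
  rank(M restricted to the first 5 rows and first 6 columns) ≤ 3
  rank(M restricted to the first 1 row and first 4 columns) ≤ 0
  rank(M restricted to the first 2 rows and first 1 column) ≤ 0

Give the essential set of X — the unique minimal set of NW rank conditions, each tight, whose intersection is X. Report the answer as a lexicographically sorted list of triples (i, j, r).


Rank table r_w(8×8) implied by the 13 constraints:

  0 0 0 0 1 1 1 1
  0 0 0 1 2 2 2 2
  0 1 1 2 3 3 3 3
  0 1 1 2 3 3 3 4
  0 1 1 2 3 3 4 5
  0 1 2 3 4 4 5 6
  0 1 2 3 4 5 6 7
  1 2 3 4 5 6 7 8

reading off 1-entries of Δ²R: w = (5, 4, 2, 8, 7, 3, 6, 1).

Rothe diagram D(w) (17 cells), 6 SE-corners (essential conditions):

[(1, 4, 0), (2, 3, 0), (4, 7, 3), (5, 3, 1), (5, 6, 3), (7, 1, 0)]


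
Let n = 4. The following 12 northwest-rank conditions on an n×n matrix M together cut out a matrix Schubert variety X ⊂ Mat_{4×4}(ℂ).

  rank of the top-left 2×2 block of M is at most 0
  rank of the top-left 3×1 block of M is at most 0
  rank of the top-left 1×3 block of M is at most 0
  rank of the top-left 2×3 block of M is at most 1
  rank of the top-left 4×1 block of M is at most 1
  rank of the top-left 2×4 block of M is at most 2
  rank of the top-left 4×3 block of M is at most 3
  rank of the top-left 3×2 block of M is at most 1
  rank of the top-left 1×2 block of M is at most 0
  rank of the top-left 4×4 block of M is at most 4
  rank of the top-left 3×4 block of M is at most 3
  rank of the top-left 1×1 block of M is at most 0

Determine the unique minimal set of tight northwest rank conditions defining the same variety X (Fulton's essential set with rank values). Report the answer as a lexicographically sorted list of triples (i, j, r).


Recovering R(i,j) via the rank-extension bound from the 12 conditions:

  R[1]: 0, 0, 0, 1
  R[2]: 0, 0, 1, 2
  R[3]: 0, 1, 2, 3
  R[4]: 1, 2, 3, 4

so w = (4, 3, 2, 1).

D(w) has 6 cells with 3 SE-corners; essential set:

[(1, 3, 0), (2, 2, 0), (3, 1, 0)]


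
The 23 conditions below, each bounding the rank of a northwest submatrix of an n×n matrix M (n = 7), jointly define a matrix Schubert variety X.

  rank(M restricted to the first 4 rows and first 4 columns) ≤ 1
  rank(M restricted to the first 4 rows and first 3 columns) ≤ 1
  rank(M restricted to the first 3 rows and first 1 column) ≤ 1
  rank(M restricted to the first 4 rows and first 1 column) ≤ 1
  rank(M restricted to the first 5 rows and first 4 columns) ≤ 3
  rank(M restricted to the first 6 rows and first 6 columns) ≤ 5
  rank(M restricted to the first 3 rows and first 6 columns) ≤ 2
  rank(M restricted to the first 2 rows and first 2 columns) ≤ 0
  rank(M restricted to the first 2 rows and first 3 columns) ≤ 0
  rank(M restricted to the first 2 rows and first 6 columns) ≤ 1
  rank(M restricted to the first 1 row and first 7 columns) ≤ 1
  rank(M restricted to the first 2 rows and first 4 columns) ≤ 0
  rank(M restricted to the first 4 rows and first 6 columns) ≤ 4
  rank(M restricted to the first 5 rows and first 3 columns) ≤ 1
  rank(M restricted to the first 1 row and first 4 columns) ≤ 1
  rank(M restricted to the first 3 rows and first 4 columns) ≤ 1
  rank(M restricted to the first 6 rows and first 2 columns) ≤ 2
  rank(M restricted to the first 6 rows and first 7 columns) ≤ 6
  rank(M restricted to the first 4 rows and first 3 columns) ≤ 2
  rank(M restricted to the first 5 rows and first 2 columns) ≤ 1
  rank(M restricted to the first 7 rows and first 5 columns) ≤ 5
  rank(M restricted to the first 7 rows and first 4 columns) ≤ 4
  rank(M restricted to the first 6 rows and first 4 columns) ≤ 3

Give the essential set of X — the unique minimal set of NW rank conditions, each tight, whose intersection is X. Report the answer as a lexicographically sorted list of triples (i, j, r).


The tightest implied rank at each (i,j), from the 23 conditions:

  i=1: 0, 0, 0, 0, 1, 1, 1
  i=2: 0, 0, 0, 0, 1, 1, 2
  i=3: 1, 1, 1, 1, 2, 2, 3
  i=4: 1, 1, 1, 1, 2, 3, 4
  i=5: 1, 1, 1, 2, 3, 4, 5
  i=6: 1, 2, 2, 3, 4, 5, 6
  i=7: 1, 2, 3, 4, 5, 6, 7

hence w(1..7) = (5, 7, 1, 6, 4, 2, 3).

Rothe diagram D(w) (14 cells), 4 SE-corners (essential conditions):

[(2, 4, 0), (2, 6, 1), (4, 4, 1), (5, 3, 1)]


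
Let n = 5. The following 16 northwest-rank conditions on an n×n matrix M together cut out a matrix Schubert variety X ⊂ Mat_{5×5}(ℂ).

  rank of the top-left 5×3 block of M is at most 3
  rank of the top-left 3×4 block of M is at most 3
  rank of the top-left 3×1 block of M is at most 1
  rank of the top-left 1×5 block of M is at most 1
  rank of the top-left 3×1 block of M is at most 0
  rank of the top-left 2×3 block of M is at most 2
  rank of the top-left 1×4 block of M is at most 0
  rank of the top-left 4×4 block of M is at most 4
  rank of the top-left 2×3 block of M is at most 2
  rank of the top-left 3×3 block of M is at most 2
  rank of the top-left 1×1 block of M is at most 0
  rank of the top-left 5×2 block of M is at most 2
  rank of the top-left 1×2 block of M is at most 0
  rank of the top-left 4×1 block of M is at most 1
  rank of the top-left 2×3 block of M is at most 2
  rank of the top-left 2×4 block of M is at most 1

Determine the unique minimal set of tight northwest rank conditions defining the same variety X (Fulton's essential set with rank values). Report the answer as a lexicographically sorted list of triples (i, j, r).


The tightest implied rank at each (i,j), from the 16 conditions:

  i=1: 0 | 0 | 0 | 0 | 1
  i=2: 0 | 1 | 1 | 1 | 2
  i=3: 0 | 1 | 2 | 2 | 3
  i=4: 1 | 2 | 3 | 3 | 4
  i=5: 1 | 2 | 3 | 4 | 5

the unique w with this rank table is (5, 2, 3, 1, 4).

|D(w)|=6, |Ess(w)|=2:

[(1, 4, 0), (3, 1, 0)]


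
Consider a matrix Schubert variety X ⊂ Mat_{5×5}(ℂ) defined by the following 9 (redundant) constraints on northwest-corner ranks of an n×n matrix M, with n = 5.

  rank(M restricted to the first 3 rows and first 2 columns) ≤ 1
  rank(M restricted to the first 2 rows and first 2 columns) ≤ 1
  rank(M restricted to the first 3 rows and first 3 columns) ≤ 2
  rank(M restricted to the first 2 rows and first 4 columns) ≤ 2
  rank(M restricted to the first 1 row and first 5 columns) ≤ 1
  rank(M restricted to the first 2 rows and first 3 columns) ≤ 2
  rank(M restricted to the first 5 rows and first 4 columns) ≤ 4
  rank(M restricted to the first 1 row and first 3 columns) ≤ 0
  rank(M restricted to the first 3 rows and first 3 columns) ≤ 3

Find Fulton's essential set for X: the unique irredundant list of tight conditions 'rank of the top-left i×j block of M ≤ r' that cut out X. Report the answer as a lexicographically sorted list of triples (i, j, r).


Recovering R(i,j) via the rank-extension bound from the 9 conditions:

  0 | 0 | 0 | 1 | 1
  1 | 1 | 1 | 2 | 2
  1 | 1 | 2 | 3 | 3
  1 | 2 | 3 | 4 | 4
  1 | 2 | 3 | 4 | 5

giving w = (4, 1, 3, 2, 5) via Δ²R.

D(w) has 4 cells with 2 SE-corners; essential set:

[(1, 3, 0), (3, 2, 1)]


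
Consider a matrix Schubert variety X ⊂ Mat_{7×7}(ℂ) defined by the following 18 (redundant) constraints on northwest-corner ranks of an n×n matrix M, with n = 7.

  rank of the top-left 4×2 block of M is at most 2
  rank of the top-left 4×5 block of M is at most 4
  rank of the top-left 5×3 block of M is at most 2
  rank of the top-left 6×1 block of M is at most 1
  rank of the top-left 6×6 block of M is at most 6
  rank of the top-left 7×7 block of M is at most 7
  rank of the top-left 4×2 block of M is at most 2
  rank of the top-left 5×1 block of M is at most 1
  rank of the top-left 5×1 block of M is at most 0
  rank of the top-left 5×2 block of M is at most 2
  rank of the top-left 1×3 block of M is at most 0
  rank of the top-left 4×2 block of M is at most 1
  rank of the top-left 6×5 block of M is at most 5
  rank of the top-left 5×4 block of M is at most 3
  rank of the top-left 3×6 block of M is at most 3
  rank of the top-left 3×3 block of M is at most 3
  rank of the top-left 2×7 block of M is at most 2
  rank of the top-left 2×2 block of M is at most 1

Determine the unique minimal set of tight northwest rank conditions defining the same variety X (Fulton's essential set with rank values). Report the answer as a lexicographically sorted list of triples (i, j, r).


Reconstructing r_w from the 18 given conditions:

  0 0 0 1 1 1 1
  0 1 1 2 2 2 2
  0 1 2 3 3 3 3
  0 1 2 3 4 4 4
  0 1 2 3 4 5 5
  1 2 3 4 5 6 6
  1 2 3 4 5 6 7

reading off 1-entries of Δ²R: w = (4, 2, 3, 5, 6, 1, 7).

2 SE-corners of the 7-cell Rothe diagram give Ess(w):

[(1, 3, 0), (5, 1, 0)]


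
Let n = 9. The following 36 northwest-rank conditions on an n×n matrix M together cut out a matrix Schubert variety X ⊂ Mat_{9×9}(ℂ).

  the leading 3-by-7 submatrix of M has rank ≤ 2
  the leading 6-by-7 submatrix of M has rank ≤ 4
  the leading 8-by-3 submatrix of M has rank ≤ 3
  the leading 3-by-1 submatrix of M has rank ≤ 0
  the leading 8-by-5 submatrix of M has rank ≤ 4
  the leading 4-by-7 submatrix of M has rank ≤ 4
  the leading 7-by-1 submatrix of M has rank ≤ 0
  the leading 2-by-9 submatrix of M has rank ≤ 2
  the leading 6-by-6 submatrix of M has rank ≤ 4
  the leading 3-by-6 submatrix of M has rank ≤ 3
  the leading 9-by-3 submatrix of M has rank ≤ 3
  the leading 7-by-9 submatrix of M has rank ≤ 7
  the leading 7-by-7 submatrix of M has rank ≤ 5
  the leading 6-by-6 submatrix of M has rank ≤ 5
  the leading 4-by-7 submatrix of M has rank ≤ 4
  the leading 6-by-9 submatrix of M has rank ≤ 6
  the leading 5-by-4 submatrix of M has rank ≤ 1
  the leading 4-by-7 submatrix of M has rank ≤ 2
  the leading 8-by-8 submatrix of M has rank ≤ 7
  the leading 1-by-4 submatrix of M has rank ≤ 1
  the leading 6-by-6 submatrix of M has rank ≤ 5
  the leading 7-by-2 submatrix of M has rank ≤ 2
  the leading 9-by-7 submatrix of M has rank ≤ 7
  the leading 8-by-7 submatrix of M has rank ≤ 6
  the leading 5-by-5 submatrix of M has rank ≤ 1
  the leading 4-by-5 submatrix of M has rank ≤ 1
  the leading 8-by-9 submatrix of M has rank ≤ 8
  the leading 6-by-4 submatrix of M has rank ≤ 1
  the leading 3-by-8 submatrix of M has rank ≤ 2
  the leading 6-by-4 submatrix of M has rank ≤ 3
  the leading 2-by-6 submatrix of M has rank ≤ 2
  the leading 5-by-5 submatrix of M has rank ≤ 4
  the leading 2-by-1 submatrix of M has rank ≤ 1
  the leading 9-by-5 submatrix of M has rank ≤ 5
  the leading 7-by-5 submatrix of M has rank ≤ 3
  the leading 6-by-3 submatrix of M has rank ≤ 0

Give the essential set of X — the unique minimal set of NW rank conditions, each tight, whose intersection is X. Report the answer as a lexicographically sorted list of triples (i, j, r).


Recovering R(i,j) via the rank-extension bound from the 36 conditions:

  i=1: 0, 0, 0, 1, 1, 1, 1, 1, 1
  i=2: 0, 0, 0, 1, 1, 2, 2, 2, 2
  i=3: 0, 0, 0, 1, 1, 2, 2, 2, 3
  i=4: 0, 0, 0, 1, 1, 2, 2, 3, 4
  i=5: 0, 0, 0, 1, 1, 2, 3, 4, 5
  i=6: 0, 0, 0, 1, 2, 3, 4, 5, 6
  i=7: 0, 1, 1, 2, 3, 4, 5, 6, 7
  i=8: 1, 2, 2, 3, 4, 5, 6, 7, 8
  i=9: 1, 2, 3, 4, 5, 6, 7, 8, 9

the unique w with this rank table is (4, 6, 9, 8, 7, 5, 2, 1, 3).

|D(w)|=26, |Ess(w)|=5:

[(3, 8, 2), (4, 7, 2), (5, 5, 1), (6, 3, 0), (7, 1, 0)]


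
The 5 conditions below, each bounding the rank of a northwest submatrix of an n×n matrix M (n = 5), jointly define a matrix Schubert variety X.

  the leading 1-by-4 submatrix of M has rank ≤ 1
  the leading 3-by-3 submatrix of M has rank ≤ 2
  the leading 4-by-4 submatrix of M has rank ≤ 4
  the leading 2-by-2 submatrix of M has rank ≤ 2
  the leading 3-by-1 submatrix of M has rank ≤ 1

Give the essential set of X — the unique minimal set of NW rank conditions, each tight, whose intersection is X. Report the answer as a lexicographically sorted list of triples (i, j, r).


Propagating the 5 rank bounds to every northwest block:

  i=1: 1, 1, 1, 1, 1
  i=2: 1, 2, 2, 2, 2
  i=3: 1, 2, 2, 3, 3
  i=4: 1, 2, 3, 4, 4
  i=5: 1, 2, 3, 4, 5

the unique w with this rank table is (1, 2, 4, 3, 5).

ℓ(w)=1; the 1 essential cell (i,j,r):

[(3, 3, 2)]


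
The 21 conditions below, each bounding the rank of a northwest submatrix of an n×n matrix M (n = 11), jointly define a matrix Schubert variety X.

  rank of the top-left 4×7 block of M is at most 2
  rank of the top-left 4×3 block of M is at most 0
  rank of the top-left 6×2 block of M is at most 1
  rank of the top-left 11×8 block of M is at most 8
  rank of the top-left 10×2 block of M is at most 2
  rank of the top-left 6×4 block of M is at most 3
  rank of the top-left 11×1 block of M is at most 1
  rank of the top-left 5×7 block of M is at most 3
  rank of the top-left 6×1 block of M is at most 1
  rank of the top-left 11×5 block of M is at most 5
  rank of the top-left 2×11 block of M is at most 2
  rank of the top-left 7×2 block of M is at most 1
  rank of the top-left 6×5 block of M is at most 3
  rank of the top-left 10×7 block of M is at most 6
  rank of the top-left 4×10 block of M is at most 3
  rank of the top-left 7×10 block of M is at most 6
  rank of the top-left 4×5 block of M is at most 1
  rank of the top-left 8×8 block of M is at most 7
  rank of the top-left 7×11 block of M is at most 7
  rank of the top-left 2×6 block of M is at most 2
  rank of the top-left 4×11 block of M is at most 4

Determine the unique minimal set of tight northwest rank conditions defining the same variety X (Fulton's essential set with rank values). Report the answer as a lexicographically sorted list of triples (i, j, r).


Rank table r_w(11×11) implied by the 21 constraints:

  row 1: 0  0  0  1  1  1  1  1  1  1  1
  row 2: 0  0  0  1  1  2  2  2  2  2  2
  row 3: 0  0  0  1  1  2  2  3  3  3  3
  row 4: 0  0  0  1  1  2  2  3  3  3  4
  row 5: 1  1  1  2  2  3  3  4  4  4  5
  row 6: 1  1  2  3  3  4  4  5  5  5  6
  row 7: 1  1  2  3  4  5  5  6  6  6  7
  row 8: 1  2  3  4  5  6  6  7  7  7  8
  row 9: 1  2  3  4  5  6  6  7  8  8  9
  row 10: 1  2  3  4  5  6  6  7  8  9  10
  row 11: 1  2  3  4  5  6  7  8  9  10  11

giving w = (4, 6, 8, 11, 1, 3, 5, 2, 9, 10, 7) via Δ²R.

6 SE-corners of the 23-cell Rothe diagram give Ess(w):

[(4, 3, 0), (4, 5, 1), (4, 7, 2), (4, 10, 3), (7, 2, 1), (10, 7, 6)]


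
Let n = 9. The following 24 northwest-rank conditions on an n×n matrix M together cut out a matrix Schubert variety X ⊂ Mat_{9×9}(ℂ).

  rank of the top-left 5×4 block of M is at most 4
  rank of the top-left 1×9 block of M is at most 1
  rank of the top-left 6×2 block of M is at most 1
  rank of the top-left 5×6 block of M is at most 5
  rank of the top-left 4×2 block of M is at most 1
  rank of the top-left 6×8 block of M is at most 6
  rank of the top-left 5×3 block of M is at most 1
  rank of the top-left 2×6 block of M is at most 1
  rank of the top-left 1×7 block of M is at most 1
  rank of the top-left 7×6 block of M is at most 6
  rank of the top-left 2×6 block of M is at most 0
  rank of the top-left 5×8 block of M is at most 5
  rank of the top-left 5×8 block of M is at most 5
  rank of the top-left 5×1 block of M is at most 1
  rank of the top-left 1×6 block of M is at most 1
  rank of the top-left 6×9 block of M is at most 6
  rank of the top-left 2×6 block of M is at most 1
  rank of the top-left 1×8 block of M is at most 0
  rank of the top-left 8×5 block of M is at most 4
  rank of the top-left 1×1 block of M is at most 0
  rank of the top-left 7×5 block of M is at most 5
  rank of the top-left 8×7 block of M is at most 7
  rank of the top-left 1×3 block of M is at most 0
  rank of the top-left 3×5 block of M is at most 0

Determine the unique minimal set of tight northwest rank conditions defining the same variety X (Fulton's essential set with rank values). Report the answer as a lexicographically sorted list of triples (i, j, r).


Propagating the 24 rank bounds to every northwest block:

  i=1: 0 0 0 0 0 0 0 0 1
  i=2: 0 0 0 0 0 0 1 1 2
  i=3: 0 0 0 0 0 1 2 2 3
  i=4: 1 1 1 1 1 2 3 3 4
  i=5: 1 1 1 2 2 3 4 4 5
  i=6: 1 1 2 3 3 4 5 5 6
  i=7: 1 2 3 4 4 5 6 6 7
  i=8: 1 2 3 4 4 5 6 7 8
  i=9: 1 2 3 4 5 6 7 8 9

the unique w with this rank table is (9, 7, 6, 1, 4, 3, 2, 8, 5).

6 SE-corners of the 23-cell Rothe diagram give Ess(w):

[(1, 8, 0), (2, 6, 0), (3, 5, 0), (5, 3, 1), (6, 2, 1), (8, 5, 4)]


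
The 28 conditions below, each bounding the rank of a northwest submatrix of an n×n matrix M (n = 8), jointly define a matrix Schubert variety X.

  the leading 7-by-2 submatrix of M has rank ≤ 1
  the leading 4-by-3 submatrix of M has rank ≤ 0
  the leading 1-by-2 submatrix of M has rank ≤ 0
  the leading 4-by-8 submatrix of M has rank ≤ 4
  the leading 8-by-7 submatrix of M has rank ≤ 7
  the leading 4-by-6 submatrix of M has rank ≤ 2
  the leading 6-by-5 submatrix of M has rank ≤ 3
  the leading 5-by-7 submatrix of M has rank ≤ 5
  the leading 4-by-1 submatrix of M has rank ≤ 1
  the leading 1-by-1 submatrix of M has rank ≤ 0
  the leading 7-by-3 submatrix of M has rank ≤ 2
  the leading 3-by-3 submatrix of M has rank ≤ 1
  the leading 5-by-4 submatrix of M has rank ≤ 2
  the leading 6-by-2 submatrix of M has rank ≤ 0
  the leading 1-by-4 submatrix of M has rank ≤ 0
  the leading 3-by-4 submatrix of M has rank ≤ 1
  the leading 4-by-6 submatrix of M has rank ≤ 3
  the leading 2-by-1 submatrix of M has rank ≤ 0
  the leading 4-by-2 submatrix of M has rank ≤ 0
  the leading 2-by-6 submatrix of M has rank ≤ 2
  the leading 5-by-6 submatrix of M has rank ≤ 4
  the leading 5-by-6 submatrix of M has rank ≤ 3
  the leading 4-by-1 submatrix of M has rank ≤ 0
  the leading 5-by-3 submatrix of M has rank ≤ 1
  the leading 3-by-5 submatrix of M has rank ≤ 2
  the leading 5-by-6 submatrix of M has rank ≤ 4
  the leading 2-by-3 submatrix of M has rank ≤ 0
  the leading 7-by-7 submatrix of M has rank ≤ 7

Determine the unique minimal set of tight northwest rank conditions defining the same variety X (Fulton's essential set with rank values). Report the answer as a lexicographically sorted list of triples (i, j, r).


Computing R[i][j] = min implied NW-rank bound (n=8, 28 conditions):

  row 1: 0  0  0  0  1  1  1  1
  row 2: 0  0  0  1  2  2  2  2
  row 3: 0  0  0  1  2  2  3  3
  row 4: 0  0  0  1  2  2  3  4
  row 5: 0  0  1  2  3  3  4  5
  row 6: 0  0  1  2  3  4  5  6
  row 7: 1  1  2  3  4  5  6  7
  row 8: 1  2  3  4  5  6  7  8

reading off 1-entries of Δ²R: w = (5, 4, 7, 8, 3, 6, 1, 2).

D(w) has 19 cells with 4 SE-corners; essential set:

[(1, 4, 0), (4, 3, 0), (4, 6, 2), (6, 2, 0)]


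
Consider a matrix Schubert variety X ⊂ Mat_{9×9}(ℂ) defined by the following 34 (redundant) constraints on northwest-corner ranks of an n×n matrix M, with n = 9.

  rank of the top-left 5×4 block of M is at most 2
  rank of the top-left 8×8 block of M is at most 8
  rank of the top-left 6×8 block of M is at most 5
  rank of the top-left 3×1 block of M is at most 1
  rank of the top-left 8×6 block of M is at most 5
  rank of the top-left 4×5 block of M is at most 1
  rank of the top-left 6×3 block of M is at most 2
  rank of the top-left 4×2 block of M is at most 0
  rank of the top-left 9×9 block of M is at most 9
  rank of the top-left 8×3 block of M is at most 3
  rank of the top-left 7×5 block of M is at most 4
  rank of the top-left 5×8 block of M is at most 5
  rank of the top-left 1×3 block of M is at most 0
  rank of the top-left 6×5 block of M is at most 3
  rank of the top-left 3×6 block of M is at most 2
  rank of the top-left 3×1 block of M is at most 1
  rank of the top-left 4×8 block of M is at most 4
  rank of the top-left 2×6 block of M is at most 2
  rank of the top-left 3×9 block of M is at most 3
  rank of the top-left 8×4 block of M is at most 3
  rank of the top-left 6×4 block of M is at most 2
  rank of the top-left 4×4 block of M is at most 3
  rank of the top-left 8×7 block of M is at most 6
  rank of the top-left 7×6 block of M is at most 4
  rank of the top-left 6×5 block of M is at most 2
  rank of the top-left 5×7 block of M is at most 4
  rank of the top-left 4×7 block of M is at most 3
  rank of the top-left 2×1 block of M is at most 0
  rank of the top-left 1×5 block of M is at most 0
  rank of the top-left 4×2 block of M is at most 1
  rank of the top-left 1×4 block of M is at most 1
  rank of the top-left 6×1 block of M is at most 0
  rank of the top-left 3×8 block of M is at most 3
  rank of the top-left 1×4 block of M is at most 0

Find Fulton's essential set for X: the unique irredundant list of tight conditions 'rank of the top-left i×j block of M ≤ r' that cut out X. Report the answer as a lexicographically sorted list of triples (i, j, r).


The tightest implied rank at each (i,j), from the 34 conditions:

  R[1]: 0, 0, 0, 0, 0, 1, 1, 1, 1
  R[2]: 0, 0, 1, 1, 1, 2, 2, 2, 2
  R[3]: 0, 0, 1, 1, 1, 2, 3, 3, 3
  R[4]: 0, 0, 1, 1, 1, 2, 3, 4, 4
  R[5]: 0, 1, 2, 2, 2, 3, 4, 5, 5
  R[6]: 0, 1, 2, 2, 2, 3, 4, 5, 6
  R[7]: 1, 2, 3, 3, 3, 4, 5, 6, 7
  R[8]: 1, 2, 3, 3, 4, 5, 6, 7, 8
  R[9]: 1, 2, 3, 4, 5, 6, 7, 8, 9

hence w(1..9) = (6, 3, 7, 8, 2, 9, 1, 5, 4).

|D(w)|=20, |Ess(w)|=6:

[(1, 5, 0), (4, 2, 0), (4, 5, 1), (6, 1, 0), (6, 5, 2), (8, 4, 3)]


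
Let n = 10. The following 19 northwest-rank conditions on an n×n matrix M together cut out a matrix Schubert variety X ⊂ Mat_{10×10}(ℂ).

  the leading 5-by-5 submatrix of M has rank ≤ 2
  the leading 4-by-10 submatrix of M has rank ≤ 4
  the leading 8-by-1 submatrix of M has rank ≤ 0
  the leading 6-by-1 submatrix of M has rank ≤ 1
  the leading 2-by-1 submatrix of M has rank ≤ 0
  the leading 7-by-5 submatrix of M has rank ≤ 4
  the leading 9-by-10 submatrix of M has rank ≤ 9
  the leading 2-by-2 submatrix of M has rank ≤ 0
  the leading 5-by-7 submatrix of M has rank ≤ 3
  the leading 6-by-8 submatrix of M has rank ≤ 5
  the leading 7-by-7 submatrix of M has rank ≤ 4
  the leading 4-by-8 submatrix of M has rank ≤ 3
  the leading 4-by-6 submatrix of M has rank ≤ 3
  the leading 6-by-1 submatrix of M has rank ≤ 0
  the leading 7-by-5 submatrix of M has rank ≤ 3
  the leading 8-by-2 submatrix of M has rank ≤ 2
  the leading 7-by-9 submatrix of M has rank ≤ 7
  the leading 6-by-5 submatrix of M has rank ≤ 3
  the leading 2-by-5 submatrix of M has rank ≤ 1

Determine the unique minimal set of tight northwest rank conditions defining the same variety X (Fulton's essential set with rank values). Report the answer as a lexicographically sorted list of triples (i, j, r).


Computing R[i][j] = min implied NW-rank bound (n=10, 19 conditions):

  R[1]: 0  0  1  1  1  1  1  1  1  1
  R[2]: 0  0  1  1  1  2  2  2  2  2
  R[3]: 0  1  2  2  2  3  3  3  3  3
  R[4]: 0  1  2  2  2  3  3  3  4  4
  R[5]: 0  1  2  2  2  3  3  4  5  5
  R[6]: 0  1  2  3  3  4  4  5  6  6
  R[7]: 0  1  2  3  3  4  4  5  6  7
  R[8]: 0  1  2  3  4  5  5  6  7  8
  R[9]: 1  2  3  4  5  6  6  7  8  9
  R[10]: 1  2  3  4  5  6  7  8  9  10

reading off 1-entries of Δ²R: w = (3, 6, 2, 9, 8, 4, 10, 5, 1, 7).

Rothe diagram D(w) (21 cells), 8 SE-corners (essential conditions):

[(2, 2, 0), (2, 5, 1), (4, 8, 3), (5, 5, 2), (5, 7, 3), (7, 5, 3), (7, 7, 4), (8, 1, 0)]


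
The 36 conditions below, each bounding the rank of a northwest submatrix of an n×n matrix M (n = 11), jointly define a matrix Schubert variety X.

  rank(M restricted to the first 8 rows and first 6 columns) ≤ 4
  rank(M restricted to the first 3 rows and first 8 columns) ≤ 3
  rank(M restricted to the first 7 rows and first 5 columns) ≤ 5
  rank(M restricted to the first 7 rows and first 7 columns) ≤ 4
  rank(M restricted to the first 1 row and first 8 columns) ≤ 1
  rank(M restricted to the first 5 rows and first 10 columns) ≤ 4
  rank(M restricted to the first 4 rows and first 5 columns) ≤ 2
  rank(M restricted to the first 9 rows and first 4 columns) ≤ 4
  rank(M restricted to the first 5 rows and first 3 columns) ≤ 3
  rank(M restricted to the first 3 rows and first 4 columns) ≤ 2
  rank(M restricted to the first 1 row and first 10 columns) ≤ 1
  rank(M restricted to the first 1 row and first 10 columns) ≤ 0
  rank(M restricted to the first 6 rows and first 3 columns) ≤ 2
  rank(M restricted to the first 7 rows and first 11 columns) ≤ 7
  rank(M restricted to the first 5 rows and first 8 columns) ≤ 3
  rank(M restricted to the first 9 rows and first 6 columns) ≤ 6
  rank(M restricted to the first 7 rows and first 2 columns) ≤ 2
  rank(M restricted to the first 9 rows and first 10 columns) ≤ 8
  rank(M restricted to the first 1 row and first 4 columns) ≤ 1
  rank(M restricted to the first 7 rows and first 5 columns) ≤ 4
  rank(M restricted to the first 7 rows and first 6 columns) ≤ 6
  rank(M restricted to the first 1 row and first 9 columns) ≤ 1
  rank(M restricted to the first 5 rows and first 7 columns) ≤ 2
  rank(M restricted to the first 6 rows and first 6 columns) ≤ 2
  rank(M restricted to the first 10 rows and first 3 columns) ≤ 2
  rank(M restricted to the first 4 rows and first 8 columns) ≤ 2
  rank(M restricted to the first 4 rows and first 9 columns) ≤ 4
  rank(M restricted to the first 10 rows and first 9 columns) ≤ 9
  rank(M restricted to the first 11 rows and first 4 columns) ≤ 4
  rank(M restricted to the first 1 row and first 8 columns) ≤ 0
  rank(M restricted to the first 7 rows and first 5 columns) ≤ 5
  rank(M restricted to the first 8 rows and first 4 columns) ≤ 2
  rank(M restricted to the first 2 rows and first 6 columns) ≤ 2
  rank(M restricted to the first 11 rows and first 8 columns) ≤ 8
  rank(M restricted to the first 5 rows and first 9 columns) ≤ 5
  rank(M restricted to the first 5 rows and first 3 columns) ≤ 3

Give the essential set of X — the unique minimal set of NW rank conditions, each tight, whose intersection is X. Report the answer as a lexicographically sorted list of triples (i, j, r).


Reconstructing r_w from the 36 given conditions:

  i=1: 0, 0, 0, 0, 0, 0, 0, 0, 0, 0, 1
  i=2: 1, 1, 1, 1, 1, 1, 1, 1, 1, 1, 2
  i=3: 1, 2, 2, 2, 2, 2, 2, 2, 2, 2, 3
  i=4: 1, 2, 2, 2, 2, 2, 2, 2, 3, 3, 4
  i=5: 1, 2, 2, 2, 2, 2, 2, 3, 4, 4, 5
  i=6: 1, 2, 2, 2, 2, 2, 3, 4, 5, 5, 6
  i=7: 1, 2, 2, 2, 3, 3, 4, 5, 6, 6, 7
  i=8: 1, 2, 2, 2, 3, 4, 5, 6, 7, 7, 8
  i=9: 1, 2, 2, 3, 4, 5, 6, 7, 8, 8, 9
  i=10: 1, 2, 2, 3, 4, 5, 6, 7, 8, 9, 10
  i=11: 1, 2, 3, 4, 5, 6, 7, 8, 9, 10, 11

the unique w with this rank table is (11, 1, 2, 9, 8, 7, 5, 6, 4, 10, 3).

|D(w)|=31, |Ess(w)|=6:

[(1, 10, 0), (4, 8, 2), (5, 7, 2), (6, 6, 2), (8, 4, 2), (10, 3, 2)]


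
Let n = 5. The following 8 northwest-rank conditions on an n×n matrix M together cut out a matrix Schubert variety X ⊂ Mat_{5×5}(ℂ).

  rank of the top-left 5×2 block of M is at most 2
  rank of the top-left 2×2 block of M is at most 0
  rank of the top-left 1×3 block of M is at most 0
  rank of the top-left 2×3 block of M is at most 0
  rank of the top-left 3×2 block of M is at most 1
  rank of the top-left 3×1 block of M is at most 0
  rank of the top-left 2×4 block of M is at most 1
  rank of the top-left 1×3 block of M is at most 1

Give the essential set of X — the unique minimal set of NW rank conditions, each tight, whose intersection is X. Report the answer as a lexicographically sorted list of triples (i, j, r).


Propagating the 8 rank bounds to every northwest block:

  i=1: 0  0  0  1  1
  i=2: 0  0  0  1  2
  i=3: 0  1  1  2  3
  i=4: 1  2  2  3  4
  i=5: 1  2  3  4  5

the unique w with this rank table is (4, 5, 2, 1, 3).

Rothe diagram D(w) (7 cells), 2 SE-corners (essential conditions):

[(2, 3, 0), (3, 1, 0)]


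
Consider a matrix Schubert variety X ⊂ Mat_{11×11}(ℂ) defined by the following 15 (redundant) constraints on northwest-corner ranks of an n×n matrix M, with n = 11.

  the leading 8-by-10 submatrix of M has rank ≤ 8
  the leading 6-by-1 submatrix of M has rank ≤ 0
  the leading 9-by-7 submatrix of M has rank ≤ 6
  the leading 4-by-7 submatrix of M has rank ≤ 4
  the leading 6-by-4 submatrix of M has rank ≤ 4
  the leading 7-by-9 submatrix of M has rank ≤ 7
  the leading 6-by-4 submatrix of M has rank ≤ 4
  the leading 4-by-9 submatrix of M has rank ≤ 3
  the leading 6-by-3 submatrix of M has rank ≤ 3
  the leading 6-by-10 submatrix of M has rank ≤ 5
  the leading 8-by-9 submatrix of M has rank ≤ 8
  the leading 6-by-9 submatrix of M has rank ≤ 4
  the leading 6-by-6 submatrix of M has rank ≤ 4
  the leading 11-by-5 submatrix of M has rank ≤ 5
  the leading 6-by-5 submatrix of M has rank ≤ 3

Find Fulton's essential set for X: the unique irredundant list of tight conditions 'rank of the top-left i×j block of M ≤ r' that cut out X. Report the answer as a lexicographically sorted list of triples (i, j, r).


Recovering R(i,j) via the rank-extension bound from the 15 conditions:

  i=1: 0  1  1  1  1  1  1  1  1  1  1
  i=2: 0  1  2  2  2  2  2  2  2  2  2
  i=3: 0  1  2  3  3  3  3  3  3  3  3
  i=4: 0  1  2  3  3  3  3  3  3  4  4
  i=5: 0  1  2  3  3  4  4  4  4  5  5
  i=6: 0  1  2  3  3  4  4  4  4  5  6
  i=7: 1  2  3  4  4  5  5  5  5  6  7
  i=8: 1  2  3  4  5  6  6  6  6  7  8
  i=9: 1  2  3  4  5  6  6  7  7  8  9
  i=10: 1  2  3  4  5  6  7  8  8  9  10
  i=11: 1  2  3  4  5  6  7  8  9  10  11

the unique w with this rank table is (2, 3, 4, 10, 6, 11, 1, 5, 8, 7, 9).

5 SE-corners of the 17-cell Rothe diagram give Ess(w):

[(4, 9, 3), (6, 1, 0), (6, 5, 3), (6, 9, 4), (9, 7, 6)]


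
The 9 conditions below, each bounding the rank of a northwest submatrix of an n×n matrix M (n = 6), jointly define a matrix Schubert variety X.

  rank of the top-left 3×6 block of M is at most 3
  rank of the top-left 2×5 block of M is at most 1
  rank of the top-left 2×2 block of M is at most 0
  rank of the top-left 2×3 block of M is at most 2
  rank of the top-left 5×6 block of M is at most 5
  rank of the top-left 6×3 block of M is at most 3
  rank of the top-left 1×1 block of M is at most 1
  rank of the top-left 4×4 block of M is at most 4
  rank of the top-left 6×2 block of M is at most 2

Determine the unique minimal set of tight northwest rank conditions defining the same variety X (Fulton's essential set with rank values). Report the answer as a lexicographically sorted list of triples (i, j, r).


Rank table r_w(6×6) implied by the 9 constraints:

  R[1]: 0 0 1 1 1 1
  R[2]: 0 0 1 1 1 2
  R[3]: 1 1 2 2 2 3
  R[4]: 1 2 3 3 3 4
  R[5]: 1 2 3 4 4 5
  R[6]: 1 2 3 4 5 6

second differences of R give the permutation w = (3, 6, 1, 2, 4, 5).

2 SE-corners of the 6-cell Rothe diagram give Ess(w):

[(2, 2, 0), (2, 5, 1)]


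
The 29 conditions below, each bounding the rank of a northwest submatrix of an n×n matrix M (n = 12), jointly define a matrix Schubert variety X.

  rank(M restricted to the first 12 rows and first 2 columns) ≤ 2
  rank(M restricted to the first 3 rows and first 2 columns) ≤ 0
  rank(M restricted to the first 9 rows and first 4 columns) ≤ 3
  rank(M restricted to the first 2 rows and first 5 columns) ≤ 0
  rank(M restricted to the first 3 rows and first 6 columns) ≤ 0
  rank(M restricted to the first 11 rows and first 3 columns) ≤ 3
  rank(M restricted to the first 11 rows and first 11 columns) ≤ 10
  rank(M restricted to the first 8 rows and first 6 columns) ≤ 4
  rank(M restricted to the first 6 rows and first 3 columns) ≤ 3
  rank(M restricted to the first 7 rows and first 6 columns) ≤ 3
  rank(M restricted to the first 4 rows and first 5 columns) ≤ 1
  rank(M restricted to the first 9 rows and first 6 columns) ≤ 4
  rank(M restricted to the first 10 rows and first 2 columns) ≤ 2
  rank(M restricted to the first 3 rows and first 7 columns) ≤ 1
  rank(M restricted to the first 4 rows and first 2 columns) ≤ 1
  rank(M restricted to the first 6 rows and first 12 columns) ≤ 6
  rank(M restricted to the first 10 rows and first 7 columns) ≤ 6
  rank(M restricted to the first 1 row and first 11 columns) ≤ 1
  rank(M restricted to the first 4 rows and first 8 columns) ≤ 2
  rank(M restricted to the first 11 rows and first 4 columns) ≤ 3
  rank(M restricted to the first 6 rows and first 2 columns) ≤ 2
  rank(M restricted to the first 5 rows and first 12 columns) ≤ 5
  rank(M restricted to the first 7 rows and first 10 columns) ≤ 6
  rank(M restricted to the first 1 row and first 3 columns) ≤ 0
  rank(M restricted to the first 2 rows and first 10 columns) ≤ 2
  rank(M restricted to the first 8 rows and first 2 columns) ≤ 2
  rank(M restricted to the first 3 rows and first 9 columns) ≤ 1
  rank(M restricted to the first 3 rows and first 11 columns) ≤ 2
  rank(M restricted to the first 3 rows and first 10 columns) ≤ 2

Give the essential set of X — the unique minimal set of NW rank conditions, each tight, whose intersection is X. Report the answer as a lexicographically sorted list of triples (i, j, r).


Reconstructing r_w from the 29 given conditions:

  row 1: 0  0  0  0  0  0  1  1  1  1  1  1
  row 2: 0  0  0  0  0  0  1  1  1  2  2  2
  row 3: 0  0  0  0  0  0  1  1  1  2  2  3
  row 4: 1  1  1  1  1  1  2  2  2  3  3  4
  row 5: 1  2  2  2  2  2  3  3  3  4  4  5
  row 6: 1  2  3  3  3  3  4  4  4  5  5  6
  row 7: 1  2  3  3  3  3  4  5  5  6  6  7
  row 8: 1  2  3  3  4  4  5  6  6  7  7  8
  row 9: 1  2  3  3  4  4  5  6  7  8  8  9
  row 10: 1  2  3  3  4  5  6  7  8  9  9  10
  row 11: 1  2  3  3  4  5  6  7  8  9  10  11
  row 12: 1  2  3  4  5  6  7  8  9  10  11  12

reading off 1-entries of Δ²R: w = (7, 10, 12, 1, 2, 3, 8, 5, 9, 6, 11, 4).

Fulton essential set (6 of the 31 Rothe cells):

[(3, 6, 0), (3, 9, 1), (3, 11, 2), (7, 6, 3), (9, 6, 4), (11, 4, 3)]


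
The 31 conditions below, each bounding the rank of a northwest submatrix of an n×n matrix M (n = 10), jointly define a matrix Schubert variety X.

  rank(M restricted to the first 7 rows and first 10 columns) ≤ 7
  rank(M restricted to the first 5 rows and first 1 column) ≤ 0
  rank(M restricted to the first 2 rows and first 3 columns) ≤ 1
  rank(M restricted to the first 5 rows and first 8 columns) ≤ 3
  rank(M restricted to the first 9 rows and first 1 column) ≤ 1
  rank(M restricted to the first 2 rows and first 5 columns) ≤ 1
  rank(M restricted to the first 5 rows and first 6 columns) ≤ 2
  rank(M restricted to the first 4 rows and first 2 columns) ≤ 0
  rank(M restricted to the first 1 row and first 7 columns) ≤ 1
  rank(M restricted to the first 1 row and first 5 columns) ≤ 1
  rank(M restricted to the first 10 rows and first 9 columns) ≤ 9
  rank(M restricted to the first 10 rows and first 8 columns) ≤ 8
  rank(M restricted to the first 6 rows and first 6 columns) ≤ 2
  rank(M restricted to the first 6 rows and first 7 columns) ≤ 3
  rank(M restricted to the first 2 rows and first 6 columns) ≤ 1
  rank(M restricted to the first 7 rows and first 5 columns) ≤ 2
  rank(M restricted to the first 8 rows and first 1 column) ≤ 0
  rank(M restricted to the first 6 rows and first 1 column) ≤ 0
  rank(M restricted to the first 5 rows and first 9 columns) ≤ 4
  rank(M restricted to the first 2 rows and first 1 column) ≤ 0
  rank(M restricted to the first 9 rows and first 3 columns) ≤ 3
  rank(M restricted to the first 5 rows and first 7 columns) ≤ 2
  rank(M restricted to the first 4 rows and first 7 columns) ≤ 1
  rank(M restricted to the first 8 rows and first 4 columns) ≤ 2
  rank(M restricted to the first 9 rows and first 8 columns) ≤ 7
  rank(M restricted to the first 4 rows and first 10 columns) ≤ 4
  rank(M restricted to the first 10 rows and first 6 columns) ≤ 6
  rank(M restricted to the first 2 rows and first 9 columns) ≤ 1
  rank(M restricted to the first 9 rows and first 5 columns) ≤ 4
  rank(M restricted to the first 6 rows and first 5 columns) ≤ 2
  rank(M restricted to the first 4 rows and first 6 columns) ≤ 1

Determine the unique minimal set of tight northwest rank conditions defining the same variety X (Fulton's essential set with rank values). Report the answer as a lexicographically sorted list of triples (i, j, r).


Computing R[i][j] = min implied NW-rank bound (n=10, 31 conditions):

  0  0  1  1  1  1  1  1  1  1
  0  0  1  1  1  1  1  1  1  2
  0  0  1  1  1  1  1  2  2  3
  0  0  1  1  1  1  1  2  3  4
  0  1  2  2  2  2  2  3  4  5
  0  1  2  2  2  2  3  4  5  6
  0  1  2  2  2  3  4  5  6  7
  0  1  2  2  3  4  5  6  7  8
  1  2  3  3  4  5  6  7  8  9
  1  2  3  4  5  6  7  8  9  10

the unique w with this rank table is (3, 10, 8, 9, 2, 7, 6, 5, 1, 4).

Fulton essential set (7 of the 32 Rothe cells):

[(2, 9, 1), (4, 2, 0), (4, 7, 1), (6, 6, 2), (7, 5, 2), (8, 1, 0), (8, 4, 2)]


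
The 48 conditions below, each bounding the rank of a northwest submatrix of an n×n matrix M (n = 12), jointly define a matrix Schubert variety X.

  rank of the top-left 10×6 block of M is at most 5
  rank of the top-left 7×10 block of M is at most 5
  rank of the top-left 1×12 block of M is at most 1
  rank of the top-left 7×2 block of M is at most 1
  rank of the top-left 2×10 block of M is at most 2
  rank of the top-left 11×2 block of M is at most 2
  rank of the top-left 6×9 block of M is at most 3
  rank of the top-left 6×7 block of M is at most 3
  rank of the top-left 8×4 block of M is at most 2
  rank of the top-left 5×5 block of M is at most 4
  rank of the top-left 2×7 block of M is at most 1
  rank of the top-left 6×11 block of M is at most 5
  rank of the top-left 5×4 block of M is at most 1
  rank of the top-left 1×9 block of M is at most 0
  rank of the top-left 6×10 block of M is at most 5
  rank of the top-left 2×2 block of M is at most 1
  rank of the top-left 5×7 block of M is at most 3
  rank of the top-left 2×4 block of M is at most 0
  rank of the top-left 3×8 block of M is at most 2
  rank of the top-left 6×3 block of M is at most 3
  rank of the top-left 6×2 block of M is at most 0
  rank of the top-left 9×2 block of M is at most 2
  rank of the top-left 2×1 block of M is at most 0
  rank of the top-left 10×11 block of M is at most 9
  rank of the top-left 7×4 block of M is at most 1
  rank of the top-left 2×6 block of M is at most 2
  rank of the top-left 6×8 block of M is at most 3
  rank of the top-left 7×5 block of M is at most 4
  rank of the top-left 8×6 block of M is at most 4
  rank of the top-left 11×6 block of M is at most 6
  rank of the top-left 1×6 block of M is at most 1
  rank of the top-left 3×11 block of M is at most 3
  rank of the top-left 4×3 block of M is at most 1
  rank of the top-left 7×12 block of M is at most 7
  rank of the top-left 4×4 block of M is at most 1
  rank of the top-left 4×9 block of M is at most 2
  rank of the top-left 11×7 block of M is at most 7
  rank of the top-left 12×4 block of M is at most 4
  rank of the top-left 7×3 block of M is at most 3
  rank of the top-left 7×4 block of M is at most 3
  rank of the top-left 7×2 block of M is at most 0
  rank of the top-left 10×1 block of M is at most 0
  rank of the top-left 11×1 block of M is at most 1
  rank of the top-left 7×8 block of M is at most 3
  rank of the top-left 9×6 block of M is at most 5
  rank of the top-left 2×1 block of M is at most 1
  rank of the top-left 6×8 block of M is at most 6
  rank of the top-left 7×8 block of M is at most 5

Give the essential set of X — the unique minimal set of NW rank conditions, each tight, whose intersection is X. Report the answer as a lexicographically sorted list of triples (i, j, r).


Computing R[i][j] = min implied NW-rank bound (n=12, 48 conditions):

  i=1: 0 | 0 | 0 | 0 | 0 | 0 | 0 | 0 | 0 | 1 | 1 | 1
  i=2: 0 | 0 | 0 | 0 | 1 | 1 | 1 | 1 | 1 | 2 | 2 | 2
  i=3: 0 | 0 | 1 | 1 | 2 | 2 | 2 | 2 | 2 | 3 | 3 | 3
  i=4: 0 | 0 | 1 | 1 | 2 | 2 | 2 | 2 | 2 | 3 | 4 | 4
  i=5: 0 | 0 | 1 | 1 | 2 | 3 | 3 | 3 | 3 | 4 | 5 | 5
  i=6: 0 | 0 | 1 | 1 | 2 | 3 | 3 | 3 | 3 | 4 | 5 | 6
  i=7: 0 | 0 | 1 | 1 | 2 | 3 | 3 | 3 | 4 | 5 | 6 | 7
  i=8: 0 | 1 | 2 | 2 | 3 | 4 | 4 | 4 | 5 | 6 | 7 | 8
  i=9: 0 | 1 | 2 | 3 | 4 | 5 | 5 | 5 | 6 | 7 | 8 | 9
  i=10: 0 | 1 | 2 | 3 | 4 | 5 | 6 | 6 | 7 | 8 | 9 | 10
  i=11: 1 | 2 | 3 | 4 | 5 | 6 | 7 | 7 | 8 | 9 | 10 | 11
  i=12: 1 | 2 | 3 | 4 | 5 | 6 | 7 | 8 | 9 | 10 | 11 | 12

so w = (10, 5, 3, 11, 6, 12, 9, 2, 4, 7, 1, 8).

8 SE-corners of the 39-cell Rothe diagram give Ess(w):

[(1, 9, 0), (2, 4, 0), (4, 9, 2), (6, 9, 3), (7, 2, 0), (7, 4, 1), (7, 8, 3), (10, 1, 0)]
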